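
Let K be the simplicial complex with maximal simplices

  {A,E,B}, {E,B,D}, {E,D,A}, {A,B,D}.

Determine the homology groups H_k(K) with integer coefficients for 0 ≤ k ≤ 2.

H_0 = Z,  H_1 = 0,  H_2 = Z.

We work with the vertex ordering A < B < D < E. The simplices of K, each written with vertices in increasing order, are:

  0-simplices (4): A, B, D, E
  1-simplices (6): AB, AD, AE, BD, BE, DE
  2-simplices (4): ABD, ABE, ADE, BDE

Hence C_0 ≅ Z^4, C_1 ≅ Z^6, C_2 ≅ Z^4.

The boundary map ∂_1: C_1 → C_0 is given by ∂[p,q] = [q] − [p].
The resulting 4×6 matrix has rank 3, and its Smith normal form has invariant factors (1,1,1).

Boundary ∂_2: C_2 → C_1 acts by ∂[p,q,r] = [q,r] − [p,r] + [p,q]. For instance
  ∂BDE = DE − BE + BD,
  ∂ADE = DE − AE + AD.
As a 6×4 matrix over Z this has rank 3, with invariant factors (1,1,1).

Reading off H_k = ker ∂_k / im ∂_{k+1}:

  H_0: rank C_0 − rank ∂_1 = 4 − 3 = 1, and the invariant factors of ∂_1 are all 1, so H_0 = Z.
  H_1: rank ker ∂_1 − rank ∂_2 = (6 − 3) − 3 = 0, and the invariant factors of ∂_2 are all 1, so H_1 = 0.
  H_2: rank ker ∂_2 − rank ∂_3 = (4 − 3) − 0 = 1, and there is no ∂_3, so H_2 = Z.

As a check, the Euler characteristic is 4 − 6 + 4 = 2, which agrees with 1 − 0 + 1 = 2.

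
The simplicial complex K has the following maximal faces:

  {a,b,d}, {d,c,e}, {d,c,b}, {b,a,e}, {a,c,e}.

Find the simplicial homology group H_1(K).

Fix the vertex order a < b < c < d < e and write every simplex with vertices in increasing order. Then dim K = 2 and the simplices of K are:

  0-simplices (5): a, b, c, d, e
  1-simplices (10): ab, ac, ad, ae, bc, bd, be, cd, ce, de
  2-simplices (5): abd, abe, ace, bcd, cde

so the chain groups are C_0 ≅ Z^5, C_1 ≅ Z^10, C_2 ≅ Z^5.

Boundary ∂_1: C_1 → C_0 is given by ∂[p,q] = [q] − [p].
The 5×10 boundary matrix has rank 4 and Smith normal form diag(1,1,1,1).

Boundary ∂_2: C_2 → C_1 sends each 2-simplex [p,q,r] to [q,r] − [p,r] + [p,q]. For instance
  ∂abd = bd − ad + ab,
  ∂abe = be − ae + ab.
This gives a 10×5 integer matrix of rank 5; reducing to Smith normal form yields diagonal entries (1,1,1,1,1).

From H_k ≅ ker(∂_k) / im(∂_{k+1}) we obtain:

  H_1: rank ker ∂_1 − rank ∂_2 = (10 − 4) − 5 = 1, and the invariant factors of ∂_2 are all 1, so H_1 = Z.

H_1 ≅ Z.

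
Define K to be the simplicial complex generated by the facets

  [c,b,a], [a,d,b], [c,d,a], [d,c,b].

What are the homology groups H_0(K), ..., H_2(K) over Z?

Order the vertices as a < b < c < d. Listing each simplex with vertices in this order, K has dimension 2 with simplices:

  0-simplices (4): a, b, c, d
  1-simplices (6): ab, ac, ad, bc, bd, cd
  2-simplices (4): abc, abd, acd, bcd

Hence C_0 ≅ Z^4, C_1 ≅ Z^6, C_2 ≅ Z^4.

Boundary ∂_1: C_1 → C_0 is given by ∂[p,q] = [q] − [p]. For instance
  ∂bc = c − b.
As a 4×6 matrix over Z this has rank 3, with invariant factors (1,1,1).

The boundary map ∂_2: C_2 → C_1 maps a triangle to the signed sum of its edges. For instance
  ∂acd = cd − ad + ac,
  ∂abc = bc − ac + ab.
This gives a 6×4 integer matrix of rank 3; reducing to Smith normal form yields diagonal entries (1,1,1).

Computing H_k = (kernel of ∂_k) / (image of ∂_{k+1}):

  H_0: rank C_0 − rank ∂_1 = 4 − 3 = 1, and the invariant factors of ∂_1 are all 1, so H_0 ≅ Z.
  H_1: rank ker ∂_1 − rank ∂_2 = (6 − 3) − 3 = 0, and the invariant factors of ∂_2 are all 1, so H_1 ≅ 0.
  H_2: rank ker ∂_2 − rank ∂_3 = (4 − 3) − 0 = 1, and there is no ∂_3, so H_2 ≅ Z.

As a check, the Euler characteristic is 4 − 6 + 4 = 2, which agrees with 1 − 0 + 1 = 2.

H_0 = Z,  H_1 = 0,  H_2 = Z.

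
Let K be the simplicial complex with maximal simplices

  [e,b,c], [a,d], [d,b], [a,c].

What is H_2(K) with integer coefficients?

H_2 ≅ 0.

Take the total order a < b < c < d < e on the vertex set. Then K (dimension 2) consists of the simplices:

  0-simplices (5): a, b, c, d, e
  1-simplices (6): ac, ad, bc, bd, be, ce
  2-simplices (1): bce

giving chain groups C_0 ≅ Z^5, C_1 ≅ Z^6, C_2 ≅ Z^1.

∂_1: C_1 → C_0 maps an edge to its endpoints' difference, ∂[p,q] = q − p.
As a 5×6 matrix over Z this has rank 4, with invariant factors (1,1,1,1).

The boundary map ∂_2: C_2 → C_1 maps a triangle to the signed sum of its edges. For instance
  ∂bce = ce − be + bc.
This gives a 6×1 integer matrix of rank 1; reducing to Smith normal form yields diagonal entries (1).

Reading off H_k = ker ∂_k / im ∂_{k+1}:

  H_2: rank ker ∂_2 − rank ∂_3 = (1 − 1) − 0 = 0, and there is no ∂_3, so H_2 = 0.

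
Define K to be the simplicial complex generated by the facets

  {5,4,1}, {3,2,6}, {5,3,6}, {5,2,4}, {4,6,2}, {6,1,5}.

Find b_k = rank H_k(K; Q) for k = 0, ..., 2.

b_0 = 1, b_1 = 1, b_2 = 0.

We work with the vertex ordering 1 < 2 < 3 < 4 < 5 < 6. The simplices of K, each written with vertices in increasing order, are:

  0-simplices (6): [1], [2], [3], [4], [5], [6]
  1-simplices (12): [1,4], [1,5], [1,6], [2,3], [2,4], [2,5], [2,6], [3,5], [3,6], [4,5], [4,6], [5,6]
  2-simplices (6): [1,4,5], [1,5,6], [2,3,6], [2,4,5], [2,4,6], [3,5,6]

giving chain groups C_0 ≅ Z^6, C_1 ≅ Z^12, C_2 ≅ Z^6.

The boundary map ∂_1: C_1 → C_0 is given by ∂[p,q] = [q] − [p].
The 6×12 boundary matrix has rank 5 and Smith normal form diag(1,1,1,1,1).

Boundary ∂_2: C_2 → C_1 acts by ∂[p,q,r] = [q,r] − [p,r] + [p,q]. For instance
  ∂[3,5,6] = [5,6] − [3,6] + [3,5],
  ∂[2,3,6] = [3,6] − [2,6] + [2,3].
The resulting 12×6 matrix has rank 6, and its Smith normal form has invariant factors (1,1,1,1,1,1).

Reading off H_k = ker ∂_k / im ∂_{k+1}:

  H_0: rank C_0 − rank ∂_1 = 6 − 5 = 1, and the invariant factors of ∂_1 are all 1, so H_0 ≅ Z.
  H_1: rank ker ∂_1 − rank ∂_2 = (12 − 5) − 6 = 1, and the invariant factors of ∂_2 are all 1, so H_1 ≅ Z.
  H_2: rank ker ∂_2 − rank ∂_3 = (6 − 6) − 0 = 0, and there is no ∂_3, so H_2 ≅ 0.

As a check, the Euler characteristic is 6 − 12 + 6 = 0, which agrees with 1 − 1 + 0 = 0.
(K is a triangulation of the cylinder S^1 x I.)

Hence the Betti numbers are b_0 = 1, b_1 = 1, b_2 = 0.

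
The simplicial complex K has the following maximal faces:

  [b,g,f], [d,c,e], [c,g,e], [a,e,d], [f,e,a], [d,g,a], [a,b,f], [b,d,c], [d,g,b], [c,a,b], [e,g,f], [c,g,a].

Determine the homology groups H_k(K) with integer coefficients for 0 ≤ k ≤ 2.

Order the vertices as a < b < c < d < e < f < g. Listing each simplex with vertices in this order, K has dimension 2 with simplices:

  0-simplices (7): a, b, c, d, e, f, g
  1-simplices (18): ab, ac, ad, ae, af, ag, bc, bd, bf, bg, cd, ce, cg, de, dg, ef, eg, fg
  2-simplices (12): abc, abf, acg, ade, adg, aef, bcd, bdg, bfg, cde, ceg, efg

Hence C_0 ≅ Z^7, C_1 ≅ Z^18, C_2 ≅ Z^12.

The boundary map ∂_1: C_1 → C_0 sends each edge [p,q] (with p < q) to q − p. For instance
  ∂fg = g − f.
As a 7×18 matrix over Z this has rank 6, with invariant factors (1,1,1,1,1,1).

The boundary map ∂_2: C_2 → C_1 maps a triangle to the signed sum of its edges. For instance
  ∂adg = dg − ag + ad,
  ∂ceg = eg − cg + ce.
As a 18×12 matrix over Z this has rank 12, with invariant factors (1,1,1,1,1,1,1,1,1,1,1,2).

From H_k ≅ ker(∂_k) / im(∂_{k+1}) we obtain:

  H_0: rank C_0 − rank ∂_1 = 7 − 6 = 1, and the invariant factors of ∂_1 are all 1, so H_0 = Z.
  H_1: rank ker ∂_1 − rank ∂_2 = (18 − 6) − 12 = 0, and ∂_2 has invariant factor 2 > 1, so H_1 = Z/2Z.
  H_2: rank ker ∂_2 − rank ∂_3 = (12 − 12) − 0 = 0, and there is no ∂_3, so H_2 = 0.

(K is a triangulation of the real projective plane RP^2.)

H_0 ≅ Z,  H_1 ≅ Z/2Z,  H_2 = 0.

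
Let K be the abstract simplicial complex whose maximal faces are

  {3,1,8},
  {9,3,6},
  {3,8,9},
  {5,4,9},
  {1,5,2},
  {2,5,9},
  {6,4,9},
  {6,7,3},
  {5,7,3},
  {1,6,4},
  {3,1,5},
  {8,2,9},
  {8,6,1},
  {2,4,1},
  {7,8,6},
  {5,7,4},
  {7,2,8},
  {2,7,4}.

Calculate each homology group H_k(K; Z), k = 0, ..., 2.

K has 9 vertices, 27 edges, 18 triangles.
rank ∂_0 = 0, rank ∂_1 = 8 ⇒ b_0 = 9 − 0 − 8 = 1; all invariant factors of ∂_1 are 1 so no torsion. So H_0 = Z.
rank ∂_1 = 8, rank ∂_2 = 18 ⇒ b_1 = 27 − 8 − 18 = 1; ∂_2 has invariant factor(s) [2] giving torsion. So H_1 = Z ⊕ Z/2.
rank ∂_2 = 18, rank ∂_3 = 0 ⇒ b_2 = 18 − 18 − 0 = 0. So H_2 = 0.

H_0 ≅ Z,  H_1 ≅ Z ⊕ Z/2,  H_2 = 0.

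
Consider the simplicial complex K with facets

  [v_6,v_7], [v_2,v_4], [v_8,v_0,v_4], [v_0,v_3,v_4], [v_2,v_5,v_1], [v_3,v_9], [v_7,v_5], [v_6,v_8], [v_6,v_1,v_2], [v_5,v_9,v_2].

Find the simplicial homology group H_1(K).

H_1 = Z^3.

K has 10 vertices, 17 edges, 5 triangles.
rank ∂_1 = 9, rank ∂_2 = 5 ⇒ b_1 = 17 − 9 − 5 = 3; all invariant factors of ∂_2 are 1 so no torsion. So H_1 = Z^3.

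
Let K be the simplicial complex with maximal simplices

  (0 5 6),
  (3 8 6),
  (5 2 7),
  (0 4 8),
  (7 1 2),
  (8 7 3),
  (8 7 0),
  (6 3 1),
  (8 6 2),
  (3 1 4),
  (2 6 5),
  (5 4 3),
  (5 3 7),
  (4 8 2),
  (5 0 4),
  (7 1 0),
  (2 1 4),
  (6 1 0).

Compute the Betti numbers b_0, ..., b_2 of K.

b_0 = 1, b_1 = 2, b_2 = 1.

Order the vertices as 0 < 1 < 2 < 3 < 4 < 5 < 6 < 7 < 8. Listing each simplex with vertices in this order, K has dimension 2 with simplices:

  0-simplices (9): [0], [1], [2], [3], [4], [5], [6], [7], [8]
  1-simplices (27): (27 of them)
  2-simplices (18): [0,1,6], [0,1,7], [0,4,5], [0,4,8], [0,5,6], [0,7,8], [1,2,4], [1,2,7], [1,3,4], [1,3,6], [2,4,8], [2,5,6], [2,5,7], [2,6,8], [3,4,5], [3,5,7], [3,6,8], [3,7,8]

Hence C_0 ≅ Z^9, C_1 ≅ Z^27, C_2 ≅ Z^18.

The boundary map ∂_1: C_1 → C_0 sends each edge [p,q] (with p < q) to q − p. For instance
  ∂[0,1] = [1] − [0].
The 9×27 boundary matrix has rank 8 and Smith normal form diag(1,1,1,1,1,1,1,1).

∂_2: C_2 → C_1 acts by ∂[p,q,r] = [q,r] − [p,r] + [p,q]. For instance
  ∂[2,5,7] = [5,7] − [2,7] + [2,5],
  ∂[0,4,8] = [4,8] − [0,8] + [0,4].
As a 27×18 matrix over Z this has rank 17, with invariant factors (1,1,1,1,1,1,1,1,1,1,1,1,1,1,1,1,1).

Computing H_k = (kernel of ∂_k) / (image of ∂_{k+1}):

  H_0: rank C_0 − rank ∂_1 = 9 − 8 = 1, and the invariant factors of ∂_1 are all 1, so H_0 = Z.
  H_1: rank ker ∂_1 − rank ∂_2 = (27 − 8) − 17 = 2, and the invariant factors of ∂_2 are all 1, so H_1 = Z^2.
  H_2: rank ker ∂_2 − rank ∂_3 = (18 − 17) − 0 = 1, and there is no ∂_3, so H_2 = Z.

(K is a triangulation of the torus T^2.)

Hence the Betti numbers are b_0 = 1, b_1 = 2, b_2 = 1.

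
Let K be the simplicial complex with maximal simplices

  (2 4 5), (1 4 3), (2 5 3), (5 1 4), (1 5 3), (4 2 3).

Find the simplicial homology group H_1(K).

Order the vertices as 1 < 2 < 3 < 4 < 5. Listing each simplex with vertices in this order, K has dimension 2 with simplices:

  0-simplices (5): [1], [2], [3], [4], [5]
  1-simplices (9): [1,3], [1,4], [1,5], [2,3], [2,4], [2,5], [3,4], [3,5], [4,5]
  2-simplices (6): [1,3,4], [1,3,5], [1,4,5], [2,3,4], [2,3,5], [2,4,5]

Hence C_0 ≅ Z^5, C_1 ≅ Z^9, C_2 ≅ Z^6.

∂_1: C_1 → C_0 sends each edge [p,q] (with p < q) to q − p.
The resulting 5×9 matrix has rank 4, and its Smith normal form has invariant factors (1,1,1,1).

∂_2: C_2 → C_1 sends each 2-simplex [p,q,r] to [q,r] − [p,r] + [p,q]. For instance
  ∂[2,3,4] = [3,4] − [2,4] + [2,3],
  ∂[1,3,5] = [3,5] − [1,5] + [1,3].
The resulting 9×6 matrix has rank 5, and its Smith normal form has invariant factors (1,1,1,1,1).

Computing H_k = (kernel of ∂_k) / (image of ∂_{k+1}):

  H_1: rank ker ∂_1 − rank ∂_2 = (9 − 4) − 5 = 0, and the invariant factors of ∂_2 are all 1, so H_1 = 0.

(K is a triangulation of the 2-sphere S^2.)

H_1 ≅ 0.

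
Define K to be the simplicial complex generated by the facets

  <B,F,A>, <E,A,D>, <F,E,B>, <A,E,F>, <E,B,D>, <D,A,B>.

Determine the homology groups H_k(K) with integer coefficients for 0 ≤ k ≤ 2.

Order the vertices as A < B < D < E < F. Listing each simplex with vertices in this order, K has dimension 2 with simplices:

  0-simplices (5): A, B, D, E, F
  1-simplices (9): AB, AD, AE, AF, BD, BE, BF, DE, EF
  2-simplices (6): ABD, ABF, ADE, AEF, BDE, BEF

so the chain groups are C_0 ≅ Z^5, C_1 ≅ Z^9, C_2 ≅ Z^6.

The boundary map ∂_1: C_1 → C_0 sends each edge [p,q] (with p < q) to q − p.
The 5×9 boundary matrix has rank 4 and Smith normal form diag(1,1,1,1).

Boundary ∂_2: C_2 → C_1 acts by ∂[p,q,r] = [q,r] − [p,r] + [p,q]. For instance
  ∂BDE = DE − BE + BD,
  ∂BEF = EF − BF + BE.
This gives a 9×6 integer matrix of rank 5; reducing to Smith normal form yields diagonal entries (1,1,1,1,1).

Computing H_k = (kernel of ∂_k) / (image of ∂_{k+1}):

  H_0: rank C_0 − rank ∂_1 = 5 − 4 = 1, and the invariant factors of ∂_1 are all 1, so H_0 ≅ Z.
  H_1: rank ker ∂_1 − rank ∂_2 = (9 − 4) − 5 = 0, and the invariant factors of ∂_2 are all 1, so H_1 ≅ 0.
  H_2: rank ker ∂_2 − rank ∂_3 = (6 − 5) − 0 = 1, and there is no ∂_3, so H_2 ≅ Z.

H_0 = Z,  H_1 = 0,  H_2 = Z.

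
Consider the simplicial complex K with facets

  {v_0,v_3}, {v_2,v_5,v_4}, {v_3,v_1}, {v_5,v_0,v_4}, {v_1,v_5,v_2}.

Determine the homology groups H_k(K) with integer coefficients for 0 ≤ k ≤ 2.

We work with the vertex ordering v_0 < v_1 < v_2 < v_3 < v_4 < v_5. The simplices of K, each written with vertices in increasing order, are:

  0-simplices (6): [v_0], [v_1], [v_2], [v_3], [v_4], [v_5]
  1-simplices (9): [v_0,v_3], [v_0,v_4], [v_0,v_5], [v_1,v_2], [v_1,v_3], [v_1,v_5], [v_2,v_4], [v_2,v_5], [v_4,v_5]
  2-simplices (3): [v_0,v_4,v_5], [v_1,v_2,v_5], [v_2,v_4,v_5]

giving chain groups C_0 ≅ Z^6, C_1 ≅ Z^9, C_2 ≅ Z^3.

The boundary map ∂_1: C_1 → C_0 maps an edge to its endpoints' difference, ∂[p,q] = q − p.
This gives a 6×9 integer matrix of rank 5; reducing to Smith normal form yields diagonal entries (1,1,1,1,1).

The boundary map ∂_2: C_2 → C_1 sends each 2-simplex [p,q,r] to [q,r] − [p,r] + [p,q]. For instance
  ∂[v_2,v_4,v_5] = [v_4,v_5] − [v_2,v_5] + [v_2,v_4],
  ∂[v_1,v_2,v_5] = [v_2,v_5] − [v_1,v_5] + [v_1,v_2].
This gives a 9×3 integer matrix of rank 3; reducing to Smith normal form yields diagonal entries (1,1,1).

Computing H_k = (kernel of ∂_k) / (image of ∂_{k+1}):

  H_0: rank C_0 − rank ∂_1 = 6 − 5 = 1, and the invariant factors of ∂_1 are all 1, so H_0 ≅ Z.
  H_1: rank ker ∂_1 − rank ∂_2 = (9 − 5) − 3 = 1, and the invariant factors of ∂_2 are all 1, so H_1 ≅ Z.
  H_2: rank ker ∂_2 − rank ∂_3 = (3 − 3) − 0 = 0, and there is no ∂_3, so H_2 ≅ 0.

As a check, the Euler characteristic is 6 − 9 + 3 = 0, which agrees with 1 − 1 + 0 = 0.

H_0 ≅ Z,  H_1 ≅ Z,  H_2 = 0.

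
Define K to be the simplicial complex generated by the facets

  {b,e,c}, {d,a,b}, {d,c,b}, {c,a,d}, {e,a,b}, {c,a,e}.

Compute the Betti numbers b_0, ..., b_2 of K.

Fix the vertex order a < b < c < d < e and write every simplex with vertices in increasing order. Then dim K = 2 and the simplices of K are:

  0-simplices (5): a, b, c, d, e
  1-simplices (9): ab, ac, ad, ae, bc, bd, be, cd, ce
  2-simplices (6): abd, abe, acd, ace, bcd, bce

giving chain groups C_0 ≅ Z^5, C_1 ≅ Z^9, C_2 ≅ Z^6.

The boundary map ∂_1: C_1 → C_0 sends each edge [p,q] (with p < q) to q − p. For instance
  ∂ac = c − a.
As a 5×9 matrix over Z this has rank 4, with invariant factors (1,1,1,1).

Boundary ∂_2: C_2 → C_1 acts by ∂[p,q,r] = [q,r] − [p,r] + [p,q]. For instance
  ∂acd = cd − ad + ac,
  ∂bce = ce − be + bc.
As a 9×6 matrix over Z this has rank 5, with invariant factors (1,1,1,1,1).

Reading off H_k = ker ∂_k / im ∂_{k+1}:

  H_0: rank C_0 − rank ∂_1 = 5 − 4 = 1, and the invariant factors of ∂_1 are all 1, so H_0 ≅ Z.
  H_1: rank ker ∂_1 − rank ∂_2 = (9 − 4) − 5 = 0, and the invariant factors of ∂_2 are all 1, so H_1 ≅ 0.
  H_2: rank ker ∂_2 − rank ∂_3 = (6 − 5) − 0 = 1, and there is no ∂_3, so H_2 ≅ Z.

As a check, the Euler characteristic is 5 − 9 + 6 = 2, which agrees with 1 − 0 + 1 = 2.
(K is a triangulation of the 2-sphere S^2.)

Hence the Betti numbers are b_0 = 1, b_1 = 0, b_2 = 1.

b_0 = 1, b_1 = 0, b_2 = 1.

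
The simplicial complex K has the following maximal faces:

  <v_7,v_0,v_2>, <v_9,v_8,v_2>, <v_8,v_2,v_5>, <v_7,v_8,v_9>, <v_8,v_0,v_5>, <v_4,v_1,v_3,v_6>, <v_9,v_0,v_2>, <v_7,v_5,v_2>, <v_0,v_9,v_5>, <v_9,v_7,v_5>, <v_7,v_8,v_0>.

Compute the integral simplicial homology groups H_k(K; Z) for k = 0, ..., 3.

H_0 = Z^2,  H_1 = Z/2,  H_2 = 0,  H_3 = 0.

We work with the vertex ordering v_0 < v_1 < v_2 < v_3 < v_4 < v_5 < v_6 < v_7 < v_8 < v_9. The simplices of K, each written with vertices in increasing order, are:

  0-simplices (10): [v_0], [v_1], [v_2], [v_3], [v_4], [v_5], [v_6], [v_7], [v_8], [v_9]
  1-simplices (21): (21 of them)
  2-simplices (14): (14 of them)
  3-simplices (1): [v_1,v_3,v_4,v_6]

Hence C_0 ≅ Z^10, C_1 ≅ Z^21, C_2 ≅ Z^14, C_3 ≅ Z^1.

∂_1: C_1 → C_0 maps an edge to its endpoints' difference, ∂[p,q] = q − p. For instance
  ∂[v_2,v_5] = [v_5] − [v_2].
The 10×21 boundary matrix has rank 8 and Smith normal form diag(1,1,1,1,1,1,1,1).

Boundary ∂_2: C_2 → C_1 acts by ∂[p,q,r] = [q,r] − [p,r] + [p,q]. For instance
  ∂[v_0,v_5,v_9] = [v_5,v_9] − [v_0,v_9] + [v_0,v_5],
  ∂[v_0,v_5,v_8] = [v_5,v_8] − [v_0,v_8] + [v_0,v_5].
As a 21×14 matrix over Z this has rank 13, with invariant factors (1,1,1,1,1,1,1,1,1,1,1,1,2).

∂_3: C_3 → C_2 sends each 3-simplex σ to the alternating sum Σ_i (−1)^i (σ with its i-th vertex removed). For instance
  ∂[v_1,v_3,v_4,v_6] = [v_3,v_4,v_6] − [v_1,v_4,v_6] + [v_1,v_3,v_6] − [v_1,v_3,v_4].
The resulting 14×1 matrix has rank 1, and its Smith normal form has invariant factors (1).

Computing H_k = (kernel of ∂_k) / (image of ∂_{k+1}):

  H_0: rank C_0 − rank ∂_1 = 10 − 8 = 2, and the invariant factors of ∂_1 are all 1, so H_0 = Z^2.
  H_1: rank ker ∂_1 − rank ∂_2 = (21 − 8) − 13 = 0, and ∂_2 has invariant factor 2 > 1, so H_1 = Z/2.
  H_2: rank ker ∂_2 − rank ∂_3 = (14 − 13) − 1 = 0, and the invariant factors of ∂_3 are all 1, so H_2 = 0.
  H_3: rank ker ∂_3 − rank ∂_4 = (1 − 1) − 0 = 0, and there is no ∂_4, so H_3 = 0.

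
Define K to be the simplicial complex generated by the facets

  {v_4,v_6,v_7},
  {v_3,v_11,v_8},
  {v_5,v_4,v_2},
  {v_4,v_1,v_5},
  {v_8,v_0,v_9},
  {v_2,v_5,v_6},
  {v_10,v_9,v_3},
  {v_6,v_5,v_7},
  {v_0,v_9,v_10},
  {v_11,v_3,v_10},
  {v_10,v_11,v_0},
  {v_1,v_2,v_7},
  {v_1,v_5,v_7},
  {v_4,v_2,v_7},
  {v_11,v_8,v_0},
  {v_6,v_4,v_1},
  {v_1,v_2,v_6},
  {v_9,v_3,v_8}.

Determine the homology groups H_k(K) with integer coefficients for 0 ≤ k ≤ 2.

H_0 ≅ Z^2,  H_1 ≅ Z_2,  H_2 ≅ Z.

Take the total order v_0 < v_1 < v_2 < v_3 < v_4 < v_5 < v_6 < v_7 < v_8 < v_9 < v_10 < v_11 on the vertex set. Then K (dimension 2) consists of the simplices:

  0-simplices (12): [v_0], [v_1], [v_2], [v_3], [v_4], [v_5], [v_6], [v_7], [v_8], [v_9], [v_10], [v_11]
  1-simplices (27): (27 of them)
  2-simplices (18): (18 of them)

Hence C_0 ≅ Z^12, C_1 ≅ Z^27, C_2 ≅ Z^18.

∂_1: C_1 → C_0 sends each edge [p,q] (with p < q) to q − p. For instance
  ∂[v_3,v_11] = [v_11] − [v_3].
This gives a 12×27 integer matrix of rank 10; reducing to Smith normal form yields diagonal entries (1,1,1,1,1,1,1,1,1,1).

∂_2: C_2 → C_1 maps a triangle to the signed sum of its edges. For instance
  ∂[v_3,v_9,v_10] = [v_9,v_10] − [v_3,v_10] + [v_3,v_9],
  ∂[v_4,v_6,v_7] = [v_6,v_7] − [v_4,v_7] + [v_4,v_6].
As a 27×18 matrix over Z this has rank 17, with invariant factors (1,1,1,1,1,1,1,1,1,1,1,1,1,1,1,1,2).

Now H_k = ker ∂_k / im ∂_{k+1}, so:

  H_0: rank C_0 − rank ∂_1 = 12 − 10 = 2, and the invariant factors of ∂_1 are all 1, so H_0 = Z^2.
  H_1: rank ker ∂_1 − rank ∂_2 = (27 − 10) − 17 = 0, and ∂_2 has invariant factor 2 > 1, so H_1 = Z_2.
  H_2: rank ker ∂_2 − rank ∂_3 = (18 − 17) − 0 = 1, and there is no ∂_3, so H_2 = Z.

As a check, the Euler characteristic is 12 − 27 + 18 = 3, which agrees with 2 − 0 + 1 = 3.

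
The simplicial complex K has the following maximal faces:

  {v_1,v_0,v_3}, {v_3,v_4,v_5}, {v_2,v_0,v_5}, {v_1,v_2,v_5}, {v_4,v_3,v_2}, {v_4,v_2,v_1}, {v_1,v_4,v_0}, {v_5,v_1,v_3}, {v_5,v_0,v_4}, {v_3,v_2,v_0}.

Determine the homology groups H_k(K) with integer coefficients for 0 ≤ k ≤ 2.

We work with the vertex ordering v_0 < v_1 < v_2 < v_3 < v_4 < v_5. The simplices of K, each written with vertices in increasing order, are:

  0-simplices (6): [v_0], [v_1], [v_2], [v_3], [v_4], [v_5]
  1-simplices (15): (15 of them)
  2-simplices (10): [v_0,v_1,v_3], [v_0,v_1,v_4], [v_0,v_2,v_3], [v_0,v_2,v_5], [v_0,v_4,v_5], [v_1,v_2,v_4], [v_1,v_2,v_5], [v_1,v_3,v_5], [v_2,v_3,v_4], [v_3,v_4,v_5]

Hence C_0 ≅ Z^6, C_1 ≅ Z^15, C_2 ≅ Z^10.

Boundary ∂_1: C_1 → C_0 sends each edge [p,q] (with p < q) to q − p.
The resulting 6×15 matrix has rank 5, and its Smith normal form has invariant factors (1,1,1,1,1).

Boundary ∂_2: C_2 → C_1 maps a triangle to the signed sum of its edges. For instance
  ∂[v_0,v_4,v_5] = [v_4,v_5] − [v_0,v_5] + [v_0,v_4],
  ∂[v_3,v_4,v_5] = [v_4,v_5] − [v_3,v_5] + [v_3,v_4].
This gives a 15×10 integer matrix of rank 10; reducing to Smith normal form yields diagonal entries (1,1,1,1,1,1,1,1,1,2).

Reading off H_k = ker ∂_k / im ∂_{k+1}:

  H_0: rank C_0 − rank ∂_1 = 6 − 5 = 1, and the invariant factors of ∂_1 are all 1, so H_0 = Z.
  H_1: rank ker ∂_1 − rank ∂_2 = (15 − 5) − 10 = 0, and ∂_2 has invariant factor 2 > 1, so H_1 = Z/2Z.
  H_2: rank ker ∂_2 − rank ∂_3 = (10 − 10) − 0 = 0, and there is no ∂_3, so H_2 = 0.

H_0 ≅ Z,  H_1 ≅ Z/2Z,  H_2 = 0.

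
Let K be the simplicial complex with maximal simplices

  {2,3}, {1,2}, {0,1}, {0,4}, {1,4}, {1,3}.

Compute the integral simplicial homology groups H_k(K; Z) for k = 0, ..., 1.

H_0 ≅ Z,  H_1 ≅ Z^2.

Take the total order 0 < 1 < 2 < 3 < 4 on the vertex set. Then K (dimension 1) consists of the simplices:

  0-simplices (5): [0], [1], [2], [3], [4]
  1-simplices (6): [0,1], [0,4], [1,2], [1,3], [1,4], [2,3]

giving chain groups C_0 ≅ Z^5, C_1 ≅ Z^6.

Boundary ∂_1: C_1 → C_0 is given by ∂[p,q] = [q] − [p]. For instance
  ∂[0,1] = [1] − [0].
The 5×6 boundary matrix has rank 4 and Smith normal form diag(1,1,1,1).

Now H_k = ker ∂_k / im ∂_{k+1}, so:

  H_0: rank C_0 − rank ∂_1 = 5 − 4 = 1, and the invariant factors of ∂_1 are all 1, so H_0 ≅ Z.
  H_1: rank ker ∂_1 − rank ∂_2 = (6 − 4) − 0 = 2, and there is no ∂_2, so H_1 ≅ Z^2.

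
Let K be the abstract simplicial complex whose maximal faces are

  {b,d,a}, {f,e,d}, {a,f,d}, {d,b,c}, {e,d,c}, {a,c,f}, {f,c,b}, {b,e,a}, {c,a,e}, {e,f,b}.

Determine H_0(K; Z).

H_0 ≅ Z.

Take the total order a < b < c < d < e < f on the vertex set. Then K (dimension 2) consists of the simplices:

  0-simplices (6): a, b, c, d, e, f
  1-simplices (15): ab, ac, ad, ae, af, bc, bd, be, bf, cd, ce, cf, de, df, ef
  2-simplices (10): abd, abe, ace, acf, adf, bcd, bcf, bef, cde, def

Hence C_0 ≅ Z^6, C_1 ≅ Z^15, C_2 ≅ Z^10.

Boundary ∂_1: C_1 → C_0 maps an edge to its endpoints' difference, ∂[p,q] = q − p. For instance
  ∂ae = e − a.
This gives a 6×15 integer matrix of rank 5; reducing to Smith normal form yields diagonal entries (1,1,1,1,1).

The boundary map ∂_2: C_2 → C_1 sends each 2-simplex [p,q,r] to [q,r] − [p,r] + [p,q]. For instance
  ∂ace = ce − ae + ac,
  ∂acf = cf − af + ac.
The resulting 15×10 matrix has rank 10, and its Smith normal form has invariant factors (1,1,1,1,1,1,1,1,1,2).

Computing H_k = (kernel of ∂_k) / (image of ∂_{k+1}):

  H_0: rank C_0 − rank ∂_1 = 6 − 5 = 1, and the invariant factors of ∂_1 are all 1, so H_0 ≅ Z.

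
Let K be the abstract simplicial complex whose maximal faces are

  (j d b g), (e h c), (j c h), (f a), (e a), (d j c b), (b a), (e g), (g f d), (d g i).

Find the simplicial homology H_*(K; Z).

H_0 = Z,  H_1 = Z^3,  H_2 = 0,  H_3 = 0.

Order the vertices as a < b < c < d < e < f < g < h < i < j. Listing each simplex with vertices in this order, K has dimension 3 with simplices:

  0-simplices (10): a, b, c, d, e, f, g, h, i, j
  1-simplices (21): ab, ae, af, bc, bd, bg, bj, cd, ce, ch, cj, df, dg, di, dj, eg, eh, fg, gi, gj, hj
  2-simplices (11): bcd, bcj, bdg, bdj, bgj, cdj, ceh, chj, dfg, dgi, dgj
  3-simplices (2): bcdj, bdgj

so the chain groups are C_0 ≅ Z^10, C_1 ≅ Z^21, C_2 ≅ Z^11, C_3 ≅ Z^2.

The boundary map ∂_1: C_1 → C_0 maps an edge to its endpoints' difference, ∂[p,q] = q − p. For instance
  ∂cd = d − c.
The resulting 10×21 matrix has rank 9, and its Smith normal form has invariant factors (1,1,1,1,1,1,1,1,1).

Boundary ∂_2: C_2 → C_1 sends each 2-simplex [p,q,r] to [q,r] − [p,r] + [p,q]. For instance
  ∂dgj = gj − dj + dg,
  ∂bcj = cj − bj + bc.
This gives a 21×11 integer matrix of rank 9; reducing to Smith normal form yields diagonal entries (1,1,1,1,1,1,1,1,1).

∂_3: C_3 → C_2 sends each 3-simplex σ to the alternating sum Σ_i (−1)^i (σ with its i-th vertex removed). For instance
  ∂bcdj = cdj − bdj + bcj − bcd,
  ∂bdgj = dgj − bgj + bdj − bdg.
As a 11×2 matrix over Z this has rank 2, with invariant factors (1,1).

From H_k ≅ ker(∂_k) / im(∂_{k+1}) we obtain:

  H_0: rank C_0 − rank ∂_1 = 10 − 9 = 1, and the invariant factors of ∂_1 are all 1, so H_0 = Z.
  H_1: rank ker ∂_1 − rank ∂_2 = (21 − 9) − 9 = 3, and the invariant factors of ∂_2 are all 1, so H_1 = Z^3.
  H_2: rank ker ∂_2 − rank ∂_3 = (11 − 9) − 2 = 0, and the invariant factors of ∂_3 are all 1, so H_2 = 0.
  H_3: rank ker ∂_3 − rank ∂_4 = (2 − 2) − 0 = 0, and there is no ∂_4, so H_3 = 0.

As a check, the Euler characteristic is 10 − 21 + 11 − 2 = -2, which agrees with 1 − 3 + 0 − 0 = -2.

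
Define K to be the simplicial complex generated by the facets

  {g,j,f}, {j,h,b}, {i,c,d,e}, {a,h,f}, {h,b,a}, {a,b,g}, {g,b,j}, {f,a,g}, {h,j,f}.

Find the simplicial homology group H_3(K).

H_3 ≅ 0.

Fix the vertex order a < b < c < d < e < f < g < h < i < j and write every simplex with vertices in increasing order. Then dim K = 3 and the simplices of K are:

  0-simplices (10): a, b, c, d, e, f, g, h, i, j
  1-simplices (18): ab, af, ag, ah, bg, bh, bj, cd, ce, ci, de, di, ei, fg, fh, fj, gj, hj
  2-simplices (12): abg, abh, afg, afh, bgj, bhj, cde, cdi, cei, dei, fgj, fhj
  3-simplices (1): cdei

giving chain groups C_0 ≅ Z^10, C_1 ≅ Z^18, C_2 ≅ Z^12, C_3 ≅ Z^1.

The boundary map ∂_1: C_1 → C_0 sends each edge [p,q] (with p < q) to q − p. For instance
  ∂ci = i − c.
The 10×18 boundary matrix has rank 8 and Smith normal form diag(1,1,1,1,1,1,1,1).

The boundary map ∂_2: C_2 → C_1 acts by ∂[p,q,r] = [q,r] − [p,r] + [p,q]. For instance
  ∂bhj = hj − bj + bh,
  ∂fgj = gj − fj + fg.
The 18×12 boundary matrix has rank 10 and Smith normal form diag(1,1,1,1,1,1,1,1,1,1).

The boundary map ∂_3: C_3 → C_2 sends each 3-simplex σ to the alternating sum Σ_i (−1)^i (σ with its i-th vertex removed). For instance
  ∂cdei = dei − cei + cdi − cde.
The resulting 12×1 matrix has rank 1, and its Smith normal form has invariant factors (1).

Now H_k = ker ∂_k / im ∂_{k+1}, so:

  H_3: rank ker ∂_3 − rank ∂_4 = (1 − 1) − 0 = 0, and there is no ∂_4, so H_3 ≅ 0.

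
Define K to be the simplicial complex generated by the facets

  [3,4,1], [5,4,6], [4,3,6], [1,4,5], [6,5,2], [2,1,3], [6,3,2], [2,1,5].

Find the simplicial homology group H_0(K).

We work with the vertex ordering 1 < 2 < 3 < 4 < 5 < 6. The simplices of K, each written with vertices in increasing order, are:

  0-simplices (6): [1], [2], [3], [4], [5], [6]
  1-simplices (12): [1,2], [1,3], [1,4], [1,5], [2,3], [2,5], [2,6], [3,4], [3,6], [4,5], [4,6], [5,6]
  2-simplices (8): [1,2,3], [1,2,5], [1,3,4], [1,4,5], [2,3,6], [2,5,6], [3,4,6], [4,5,6]

Hence C_0 ≅ Z^6, C_1 ≅ Z^12, C_2 ≅ Z^8.

∂_1: C_1 → C_0 is given by ∂[p,q] = [q] − [p]. For instance
  ∂[3,4] = [4] − [3].
This gives a 6×12 integer matrix of rank 5; reducing to Smith normal form yields diagonal entries (1,1,1,1,1).

The boundary map ∂_2: C_2 → C_1 acts by ∂[p,q,r] = [q,r] − [p,r] + [p,q]. For instance
  ∂[1,2,3] = [2,3] − [1,3] + [1,2],
  ∂[2,5,6] = [5,6] − [2,6] + [2,5].
As a 12×8 matrix over Z this has rank 7, with invariant factors (1,1,1,1,1,1,1).

Reading off H_k = ker ∂_k / im ∂_{k+1}:

  H_0: rank C_0 − rank ∂_1 = 6 − 5 = 1, and the invariant factors of ∂_1 are all 1, so H_0 = Z.

H_0 ≅ Z.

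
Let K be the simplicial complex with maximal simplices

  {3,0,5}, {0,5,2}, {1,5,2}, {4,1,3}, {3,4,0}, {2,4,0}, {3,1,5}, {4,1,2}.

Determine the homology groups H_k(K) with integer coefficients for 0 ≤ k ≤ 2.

H_0 ≅ Z,  H_1 = 0,  H_2 ≅ Z.

Take the total order 0 < 1 < 2 < 3 < 4 < 5 on the vertex set. Then K (dimension 2) consists of the simplices:

  0-simplices (6): [0], [1], [2], [3], [4], [5]
  1-simplices (12): [0,2], [0,3], [0,4], [0,5], [1,2], [1,3], [1,4], [1,5], [2,4], [2,5], [3,4], [3,5]
  2-simplices (8): [0,2,4], [0,2,5], [0,3,4], [0,3,5], [1,2,4], [1,2,5], [1,3,4], [1,3,5]

so the chain groups are C_0 ≅ Z^6, C_1 ≅ Z^12, C_2 ≅ Z^8.

∂_1: C_1 → C_0 sends each edge [p,q] (with p < q) to q − p.
The resulting 6×12 matrix has rank 5, and its Smith normal form has invariant factors (1,1,1,1,1).

Boundary ∂_2: C_2 → C_1 sends each 2-simplex [p,q,r] to [q,r] − [p,r] + [p,q]. For instance
  ∂[0,3,4] = [3,4] − [0,4] + [0,3],
  ∂[0,2,4] = [2,4] − [0,4] + [0,2].
The resulting 12×8 matrix has rank 7, and its Smith normal form has invariant factors (1,1,1,1,1,1,1).

Reading off H_k = ker ∂_k / im ∂_{k+1}:

  H_0: rank C_0 − rank ∂_1 = 6 − 5 = 1, and the invariant factors of ∂_1 are all 1, so H_0 ≅ Z.
  H_1: rank ker ∂_1 − rank ∂_2 = (12 − 5) − 7 = 0, and the invariant factors of ∂_2 are all 1, so H_1 ≅ 0.
  H_2: rank ker ∂_2 − rank ∂_3 = (8 − 7) − 0 = 1, and there is no ∂_3, so H_2 ≅ Z.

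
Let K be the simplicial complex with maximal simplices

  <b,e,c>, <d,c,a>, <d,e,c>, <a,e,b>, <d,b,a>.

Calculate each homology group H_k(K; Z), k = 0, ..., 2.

H_0 = Z,  H_1 = Z,  H_2 = 0.

Order the vertices as a < b < c < d < e. Listing each simplex with vertices in this order, K has dimension 2 with simplices:

  0-simplices (5): a, b, c, d, e
  1-simplices (10): ab, ac, ad, ae, bc, bd, be, cd, ce, de
  2-simplices (5): abd, abe, acd, bce, cde

giving chain groups C_0 ≅ Z^5, C_1 ≅ Z^10, C_2 ≅ Z^5.

The boundary map ∂_1: C_1 → C_0 maps an edge to its endpoints' difference, ∂[p,q] = q − p. For instance
  ∂ad = d − a.
As a 5×10 matrix over Z this has rank 4, with invariant factors (1,1,1,1).

∂_2: C_2 → C_1 acts by ∂[p,q,r] = [q,r] − [p,r] + [p,q]. For instance
  ∂abd = bd − ad + ab,
  ∂cde = de − ce + cd.
The resulting 10×5 matrix has rank 5, and its Smith normal form has invariant factors (1,1,1,1,1).

Now H_k = ker ∂_k / im ∂_{k+1}, so:

  H_0: rank C_0 − rank ∂_1 = 5 − 4 = 1, and the invariant factors of ∂_1 are all 1, so H_0 = Z.
  H_1: rank ker ∂_1 − rank ∂_2 = (10 − 4) − 5 = 1, and the invariant factors of ∂_2 are all 1, so H_1 = Z.
  H_2: rank ker ∂_2 − rank ∂_3 = (5 − 5) − 0 = 0, and there is no ∂_3, so H_2 = 0.

As a check, the Euler characteristic is 5 − 10 + 5 = 0, which agrees with 1 − 1 + 0 = 0.
(K is a triangulation of the Möbius band.)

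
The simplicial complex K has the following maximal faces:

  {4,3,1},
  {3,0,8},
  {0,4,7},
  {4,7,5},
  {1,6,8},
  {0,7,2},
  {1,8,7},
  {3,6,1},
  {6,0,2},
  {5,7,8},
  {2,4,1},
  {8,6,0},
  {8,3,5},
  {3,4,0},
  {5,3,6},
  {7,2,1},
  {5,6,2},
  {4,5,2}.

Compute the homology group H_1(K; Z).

Take the total order 0 < 1 < 2 < 3 < 4 < 5 < 6 < 7 < 8 on the vertex set. Then K (dimension 2) consists of the simplices:

  0-simplices (9): [0], [1], [2], [3], [4], [5], [6], [7], [8]
  1-simplices (27): (27 of them)
  2-simplices (18): [0,2,6], [0,2,7], [0,3,4], [0,3,8], [0,4,7], [0,6,8], [1,2,4], [1,2,7], [1,3,4], [1,3,6], [1,6,8], [1,7,8], [2,4,5], [2,5,6], [3,5,6], [3,5,8], [4,5,7], [5,7,8]

so the chain groups are C_0 ≅ Z^9, C_1 ≅ Z^27, C_2 ≅ Z^18.

The boundary map ∂_1: C_1 → C_0 maps an edge to its endpoints' difference, ∂[p,q] = q − p. For instance
  ∂[0,3] = [3] − [0].
As a 9×27 matrix over Z this has rank 8, with invariant factors (1,1,1,1,1,1,1,1).

∂_2: C_2 → C_1 acts by ∂[p,q,r] = [q,r] − [p,r] + [p,q]. For instance
  ∂[0,2,6] = [2,6] − [0,6] + [0,2],
  ∂[3,5,8] = [5,8] − [3,8] + [3,5].
The 27×18 boundary matrix has rank 18 and Smith normal form diag(1,1,1,1,1,1,1,1,1,1,1,1,1,1,1,1,1,2).

Reading off H_k = ker ∂_k / im ∂_{k+1}:

  H_1: rank ker ∂_1 − rank ∂_2 = (27 − 8) − 18 = 1, and ∂_2 has invariant factor 2 > 1, so H_1 ≅ Z × Z/2.

(K is a triangulation of the Klein bottle.)

H_1 = Z × Z/2.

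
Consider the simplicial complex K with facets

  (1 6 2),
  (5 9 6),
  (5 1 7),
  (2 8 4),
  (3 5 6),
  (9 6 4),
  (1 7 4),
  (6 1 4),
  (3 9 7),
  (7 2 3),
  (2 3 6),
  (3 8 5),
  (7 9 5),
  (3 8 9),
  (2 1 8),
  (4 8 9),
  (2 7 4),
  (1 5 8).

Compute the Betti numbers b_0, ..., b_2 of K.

b_0 = 1, b_1 = 1, b_2 = 0.

Order the vertices as 1 < 2 < 3 < 4 < 5 < 6 < 7 < 8 < 9. Listing each simplex with vertices in this order, K has dimension 2 with simplices:

  0-simplices (9): [1], [2], [3], [4], [5], [6], [7], [8], [9]
  1-simplices (27): (27 of them)
  2-simplices (18): [1,2,6], [1,2,8], [1,4,6], [1,4,7], [1,5,7], [1,5,8], [2,3,6], [2,3,7], [2,4,7], [2,4,8], [3,5,6], [3,5,8], [3,7,9], [3,8,9], [4,6,9], [4,8,9], [5,6,9], [5,7,9]

giving chain groups C_0 ≅ Z^9, C_1 ≅ Z^27, C_2 ≅ Z^18.

∂_1: C_1 → C_0 maps an edge to its endpoints' difference, ∂[p,q] = q − p.
The resulting 9×27 matrix has rank 8, and its Smith normal form has invariant factors (1,1,1,1,1,1,1,1).

Boundary ∂_2: C_2 → C_1 sends each 2-simplex [p,q,r] to [q,r] − [p,r] + [p,q]. For instance
  ∂[2,4,7] = [4,7] − [2,7] + [2,4],
  ∂[3,5,8] = [5,8] − [3,8] + [3,5].
This gives a 27×18 integer matrix of rank 18; reducing to Smith normal form yields diagonal entries (1,1,1,1,1,1,1,1,1,1,1,1,1,1,1,1,1,2).

Computing H_k = (kernel of ∂_k) / (image of ∂_{k+1}):

  H_0: rank C_0 − rank ∂_1 = 9 − 8 = 1, and the invariant factors of ∂_1 are all 1, so H_0 = Z.
  H_1: rank ker ∂_1 − rank ∂_2 = (27 − 8) − 18 = 1, and ∂_2 has invariant factor 2 > 1, so H_1 = Z × Z/2.
  H_2: rank ker ∂_2 − rank ∂_3 = (18 − 18) − 0 = 0, and there is no ∂_3, so H_2 = 0.

(K is a triangulation of the Klein bottle.)

Hence the Betti numbers are b_0 = 1, b_1 = 1, b_2 = 0.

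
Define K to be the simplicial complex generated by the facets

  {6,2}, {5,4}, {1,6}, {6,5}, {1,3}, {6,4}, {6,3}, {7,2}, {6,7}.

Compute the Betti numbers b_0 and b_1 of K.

b_0 = 1, b_1 = 3.

Fix the vertex order 1 < 2 < 3 < 4 < 5 < 6 < 7 and write every simplex with vertices in increasing order. Then dim K = 1 and the simplices of K are:

  0-simplices (7): [1], [2], [3], [4], [5], [6], [7]
  1-simplices (9): [1,3], [1,6], [2,6], [2,7], [3,6], [4,5], [4,6], [5,6], [6,7]

so the chain groups are C_0 ≅ Z^7, C_1 ≅ Z^9.

Boundary ∂_1: C_1 → C_0 is given by ∂[p,q] = [q] − [p].
The resulting 7×9 matrix has rank 6, and its Smith normal form has invariant factors (1,1,1,1,1,1).

From H_k ≅ ker(∂_k) / im(∂_{k+1}) we obtain:

  H_0: rank C_0 − rank ∂_1 = 7 − 6 = 1, and the invariant factors of ∂_1 are all 1, so H_0 = Z.
  H_1: rank ker ∂_1 − rank ∂_2 = (9 − 6) − 0 = 3, and there is no ∂_2, so H_1 = Z^3.

As a check, the Euler characteristic is 7 − 9 = -2, which agrees with 1 − 3 = -2.

Hence the Betti numbers are b_0 = 1, b_1 = 3.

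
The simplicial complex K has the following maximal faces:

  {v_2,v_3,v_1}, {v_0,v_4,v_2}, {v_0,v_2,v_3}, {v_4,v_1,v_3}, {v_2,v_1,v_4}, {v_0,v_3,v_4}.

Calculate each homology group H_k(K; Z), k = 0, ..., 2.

Order the vertices as v_0 < v_1 < v_2 < v_3 < v_4. Listing each simplex with vertices in this order, K has dimension 2 with simplices:

  0-simplices (5): [v_0], [v_1], [v_2], [v_3], [v_4]
  1-simplices (9): [v_0,v_2], [v_0,v_3], [v_0,v_4], [v_1,v_2], [v_1,v_3], [v_1,v_4], [v_2,v_3], [v_2,v_4], [v_3,v_4]
  2-simplices (6): [v_0,v_2,v_3], [v_0,v_2,v_4], [v_0,v_3,v_4], [v_1,v_2,v_3], [v_1,v_2,v_4], [v_1,v_3,v_4]

Hence C_0 ≅ Z^5, C_1 ≅ Z^9, C_2 ≅ Z^6.

The boundary map ∂_1: C_1 → C_0 maps an edge to its endpoints' difference, ∂[p,q] = q − p.
The resulting 5×9 matrix has rank 4, and its Smith normal form has invariant factors (1,1,1,1).

∂_2: C_2 → C_1 maps a triangle to the signed sum of its edges. For instance
  ∂[v_1,v_2,v_3] = [v_2,v_3] − [v_1,v_3] + [v_1,v_2],
  ∂[v_0,v_2,v_3] = [v_2,v_3] − [v_0,v_3] + [v_0,v_2].
As a 9×6 matrix over Z this has rank 5, with invariant factors (1,1,1,1,1).

Reading off H_k = ker ∂_k / im ∂_{k+1}:

  H_0: rank C_0 − rank ∂_1 = 5 − 4 = 1, and the invariant factors of ∂_1 are all 1, so H_0 = Z.
  H_1: rank ker ∂_1 − rank ∂_2 = (9 − 4) − 5 = 0, and the invariant factors of ∂_2 are all 1, so H_1 = 0.
  H_2: rank ker ∂_2 − rank ∂_3 = (6 − 5) − 0 = 1, and there is no ∂_3, so H_2 = Z.

(K is a triangulation of the 2-sphere S^2.)

H_0 ≅ Z,  H_1 = 0,  H_2 ≅ Z.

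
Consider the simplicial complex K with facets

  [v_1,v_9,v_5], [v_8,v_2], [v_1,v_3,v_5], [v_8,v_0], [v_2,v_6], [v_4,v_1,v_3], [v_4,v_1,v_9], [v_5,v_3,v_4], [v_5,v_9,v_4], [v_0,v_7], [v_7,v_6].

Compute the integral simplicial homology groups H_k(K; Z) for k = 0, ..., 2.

H_0 = Z^2,  H_1 = Z,  H_2 = Z.

Take the total order v_0 < v_1 < v_2 < v_3 < v_4 < v_5 < v_6 < v_7 < v_8 < v_9 on the vertex set. Then K (dimension 2) consists of the simplices:

  0-simplices (10): [v_0], [v_1], [v_2], [v_3], [v_4], [v_5], [v_6], [v_7], [v_8], [v_9]
  1-simplices (14): [v_0,v_7], [v_0,v_8], [v_1,v_3], [v_1,v_4], [v_1,v_5], [v_1,v_9], [v_2,v_6], [v_2,v_8], [v_3,v_4], [v_3,v_5], [v_4,v_5], [v_4,v_9], [v_5,v_9], [v_6,v_7]
  2-simplices (6): [v_1,v_3,v_4], [v_1,v_3,v_5], [v_1,v_4,v_9], [v_1,v_5,v_9], [v_3,v_4,v_5], [v_4,v_5,v_9]

giving chain groups C_0 ≅ Z^10, C_1 ≅ Z^14, C_2 ≅ Z^6.

Boundary ∂_1: C_1 → C_0 maps an edge to its endpoints' difference, ∂[p,q] = q − p. For instance
  ∂[v_4,v_9] = [v_9] − [v_4].
As a 10×14 matrix over Z this has rank 8, with invariant factors (1,1,1,1,1,1,1,1).

Boundary ∂_2: C_2 → C_1 acts by ∂[p,q,r] = [q,r] − [p,r] + [p,q]. For instance
  ∂[v_4,v_5,v_9] = [v_5,v_9] − [v_4,v_9] + [v_4,v_5],
  ∂[v_3,v_4,v_5] = [v_4,v_5] − [v_3,v_5] + [v_3,v_4].
As a 14×6 matrix over Z this has rank 5, with invariant factors (1,1,1,1,1).

Reading off H_k = ker ∂_k / im ∂_{k+1}:

  H_0: rank C_0 − rank ∂_1 = 10 − 8 = 2, and the invariant factors of ∂_1 are all 1, so H_0 ≅ Z^2.
  H_1: rank ker ∂_1 − rank ∂_2 = (14 − 8) − 5 = 1, and the invariant factors of ∂_2 are all 1, so H_1 ≅ Z.
  H_2: rank ker ∂_2 − rank ∂_3 = (6 − 5) − 0 = 1, and there is no ∂_3, so H_2 ≅ Z.

(K is a triangulation of the disjoint union of the circle S^1 and the 2-sphere S^2.)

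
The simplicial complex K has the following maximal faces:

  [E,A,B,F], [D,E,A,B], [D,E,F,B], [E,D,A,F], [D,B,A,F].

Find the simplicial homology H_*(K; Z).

H_0 = Z,  H_1 = 0,  H_2 = 0,  H_3 = Z.

Take the total order A < B < D < E < F on the vertex set. Then K (dimension 3) consists of the simplices:

  0-simplices (5): A, B, D, E, F
  1-simplices (10): AB, AD, AE, AF, BD, BE, BF, DE, DF, EF
  2-simplices (10): ABD, ABE, ABF, ADE, ADF, AEF, BDE, BDF, BEF, DEF
  3-simplices (5): ABDE, ABDF, ABEF, ADEF, BDEF

Hence C_0 ≅ Z^5, C_1 ≅ Z^10, C_2 ≅ Z^10, C_3 ≅ Z^5.

Boundary ∂_1: C_1 → C_0 is given by ∂[p,q] = [q] − [p]. For instance
  ∂AE = E − A.
As a 5×10 matrix over Z this has rank 4, with invariant factors (1,1,1,1).

The boundary map ∂_2: C_2 → C_1 acts by ∂[p,q,r] = [q,r] − [p,r] + [p,q]. For instance
  ∂BEF = EF − BF + BE,
  ∂AEF = EF − AF + AE.
The resulting 10×10 matrix has rank 6, and its Smith normal form has invariant factors (1,1,1,1,1,1).

∂_3: C_3 → C_2 sends each 3-simplex σ to the alternating sum Σ_i (−1)^i (σ with its i-th vertex removed). For instance
  ∂ADEF = DEF − AEF + ADF − ADE,
  ∂BDEF = DEF − BEF + BDF − BDE.
This gives a 10×5 integer matrix of rank 4; reducing to Smith normal form yields diagonal entries (1,1,1,1).

From H_k ≅ ker(∂_k) / im(∂_{k+1}) we obtain:

  H_0: rank C_0 − rank ∂_1 = 5 − 4 = 1, and the invariant factors of ∂_1 are all 1, so H_0 = Z.
  H_1: rank ker ∂_1 − rank ∂_2 = (10 − 4) − 6 = 0, and the invariant factors of ∂_2 are all 1, so H_1 = 0.
  H_2: rank ker ∂_2 − rank ∂_3 = (10 − 6) − 4 = 0, and the invariant factors of ∂_3 are all 1, so H_2 = 0.
  H_3: rank ker ∂_3 − rank ∂_4 = (5 − 4) − 0 = 1, and there is no ∂_4, so H_3 = Z.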